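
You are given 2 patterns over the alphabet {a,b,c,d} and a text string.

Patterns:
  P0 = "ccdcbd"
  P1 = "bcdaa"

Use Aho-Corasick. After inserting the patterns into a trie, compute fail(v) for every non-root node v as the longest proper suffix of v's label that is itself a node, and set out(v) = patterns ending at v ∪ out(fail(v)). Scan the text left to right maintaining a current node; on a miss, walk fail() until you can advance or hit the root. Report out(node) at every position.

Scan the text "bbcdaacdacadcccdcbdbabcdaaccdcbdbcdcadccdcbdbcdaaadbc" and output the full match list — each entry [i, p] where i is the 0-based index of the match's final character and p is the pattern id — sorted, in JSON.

Build:
Trie nodes:
  n0 'ε': b→7 c→1
  n1 'c': c→2
  n2 'cc': d→3
  n3 'ccd': c→4
  n4 'ccdc': b→5
  n5 'ccdcb': d→6
  n6 'ccdcbd': ·  ←P0
  n7 'b': c→8
  n8 'bc': d→9
  n9 'bcd': a→10
  n10 'bcda': a→11
  n11 'bcdaa': ·  ←P1

Failure links (BFS by depth):
  n1('c'): parent n0 fail=0; on 'c' 0 → fail=0;  out ∅∪∅=∅
  n7('b'): parent n0 fail=0; on 'b' 0 → fail=0;  out ∅∪∅=∅
  n2('cc'): parent n1 fail=0; on 'c' 0 → fail=1;  out ∅∪∅=∅
  n8('bc'): parent n7 fail=0; on 'c' 0 → fail=1;  out ∅∪∅=∅
  n3('ccd'): parent n2 fail=1; on 'd' 1→0 → fail=0;  out ∅∪∅=∅
  n9('bcd'): parent n8 fail=1; on 'd' 1→0 → fail=0;  out ∅∪∅=∅
  n4('ccdc'): parent n3 fail=0; on 'c' 0 → fail=1;  out ∅∪∅=∅
  n10('bcda'): parent n9 fail=0; on 'a' 0 → fail=0;  out ∅∪∅=∅
  n5('ccdcb'): parent n4 fail=1; on 'b' 1→0 → fail=7;  out ∅∪∅=∅
  n11('bcdaa'): parent n10 fail=0; on 'a' 0 → fail=0;  out {1}∪∅={1}
  n6('ccdcbd'): parent n5 fail=7; on 'd' 7→0 → fail=0;  out {0}∪∅={0}

Scan:
pos 0 'b': at 7
pos 1 'b': at 7 (fail-walked)
pos 2 'c': at 8
pos 3 'd': at 9
pos 4 'a': at 10
pos 5 'a': at 11  ** P1@[1:5]
pos 6 'c': at 1 (fail-walked)
pos 7 'd': at 0 (fail-walked)
pos 8 'a': at 0
pos 9 'c': at 1
pos 10 'a': at 0 (fail-walked)
pos 11 'd': at 0
pos 12 'c': at 1
pos 13 'c': at 2
pos 14 'c': at 2 (fail-walked)
pos 15 'd': at 3
pos 16 'c': at 4
pos 17 'b': at 5
pos 18 'd': at 6  ** P0@[13:18]
pos 19 'b': at 7 (fail-walked)
pos 20 'a': at 0 (fail-walked)
pos 21 'b': at 7
pos 22 'c': at 8
pos 23 'd': at 9
pos 24 'a': at 10
pos 25 'a': at 11  ** P1@[21:25]
pos 26 'c': at 1 (fail-walked)
pos 27 'c': at 2
pos 28 'd': at 3
pos 29 'c': at 4
pos 30 'b': at 5
pos 31 'd': at 6  ** P0@[26:31]
pos 32 'b': at 7 (fail-walked)
pos 33 'c': at 8
pos 34 'd': at 9
pos 35 'c': at 1 (fail-walked)
pos 36 'a': at 0 (fail-walked)
pos 37 'd': at 0
pos 38 'c': at 1
pos 39 'c': at 2
pos 40 'd': at 3
pos 41 'c': at 4
pos 42 'b': at 5
pos 43 'd': at 6  ** P0@[38:43]
pos 44 'b': at 7 (fail-walked)
pos 45 'c': at 8
pos 46 'd': at 9
pos 47 'a': at 10
pos 48 'a': at 11  ** P1@[44:48]
pos 49 'a': at 0 (fail-walked)
pos 50 'd': at 0
pos 51 'b': at 7
pos 52 'c': at 8

Matches: [[5,1],[18,0],[25,1],[31,0],[43,0],[48,1]]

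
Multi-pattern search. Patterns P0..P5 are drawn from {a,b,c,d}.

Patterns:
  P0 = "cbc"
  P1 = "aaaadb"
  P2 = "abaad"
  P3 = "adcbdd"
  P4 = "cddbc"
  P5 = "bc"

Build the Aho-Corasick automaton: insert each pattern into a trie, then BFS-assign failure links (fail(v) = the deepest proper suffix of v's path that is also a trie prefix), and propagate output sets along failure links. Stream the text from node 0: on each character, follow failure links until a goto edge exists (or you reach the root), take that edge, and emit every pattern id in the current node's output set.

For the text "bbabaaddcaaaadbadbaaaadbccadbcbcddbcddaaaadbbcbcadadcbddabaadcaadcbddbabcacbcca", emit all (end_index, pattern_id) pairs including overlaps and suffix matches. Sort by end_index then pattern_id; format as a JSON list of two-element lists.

Build:
Trie nodes:
  n0 'ε': a→4 b→23 c→1
  n1 'c': b→2 d→19
  n2 'cb': c→3
  n3 'cbc': ·  [P0 ends]
  n4 'a': a→5 b→10 d→14
  n5 'aa': a→6
  n6 'aaa': a→7
  n7 'aaaa': d→8
  n8 'aaaad': b→9
  n9 'aaaadb': ·  [P1 ends]
  n10 'ab': a→11
  n11 'aba': a→12
  n12 'abaa': d→13
  n13 'abaad': ·  [P2 ends]
  n14 'ad': c→15
  n15 'adc': b→16
  n16 'adcb': d→17
  n17 'adcbd': d→18
  n18 'adcbdd': ·  [P3 ends]
  n19 'cd': d→20
  n20 'cdd': b→21
  n21 'cddb': c→22
  n22 'cddbc': ·  [P4 ends]
  n23 'b': c→24
  n24 'bc': ·  [P5 ends]

Failure links (BFS by depth):
  n1('c'): parent n0 fail=0; on 'c' 0 → fail=0;  out ∅∪∅=∅
  n4('a'): parent n0 fail=0; on 'a' 0 → fail=0;  out ∅∪∅=∅
  n23('b'): parent n0 fail=0; on 'b' 0 → fail=0;  out ∅∪∅=∅
  n2('cb'): parent n1 fail=0; on 'b' 0 → fail=23;  out ∅∪∅=∅
  n5('aa'): parent n4 fail=0; on 'a' 0 → fail=4;  out ∅∪∅=∅
  n10('ab'): parent n4 fail=0; on 'b' 0 → fail=23;  out ∅∪∅=∅
  n14('ad'): parent n4 fail=0; on 'd' 0 → fail=0;  out ∅∪∅=∅
  n19('cd'): parent n1 fail=0; on 'd' 0 → fail=0;  out ∅∪∅=∅
  n24('bc'): parent n23 fail=0; on 'c' 0 → fail=1;  out {5}∪∅={5}
  n3('cbc'): parent n2 fail=23; on 'c' 23 → fail=24;  out {0}∪{5}={0,5}
  n6('aaa'): parent n5 fail=4; on 'a' 4 → fail=5;  out ∅∪∅=∅
  n11('aba'): parent n10 fail=23; on 'a' 23→0 → fail=4;  out ∅∪∅=∅
  n15('adc'): parent n14 fail=0; on 'c' 0 → fail=1;  out ∅∪∅=∅
  n20('cdd'): parent n19 fail=0; on 'd' 0 → fail=0;  out ∅∪∅=∅
  n7('aaaa'): parent n6 fail=5; on 'a' 5 → fail=6;  out ∅∪∅=∅
  n12('abaa'): parent n11 fail=4; on 'a' 4 → fail=5;  out ∅∪∅=∅
  n16('adcb'): parent n15 fail=1; on 'b' 1 → fail=2;  out ∅∪∅=∅
  n21('cddb'): parent n20 fail=0; on 'b' 0 → fail=23;  out ∅∪∅=∅
  n8('aaaad'): parent n7 fail=6; on 'd' 6→5→4 → fail=14;  out ∅∪∅=∅
  n13('abaad'): parent n12 fail=5; on 'd' 5→4 → fail=14;  out {2}∪∅={2}
  n17('adcbd'): parent n16 fail=2; on 'd' 2→23→0 → fail=0;  out ∅∪∅=∅
  n22('cddbc'): parent n21 fail=23; on 'c' 23 → fail=24;  out {4}∪{5}={4,5}
  n9('aaaadb'): parent n8 fail=14; on 'b' 14→0 → fail=23;  out {1}∪∅={1}
  n18('adcbdd'): parent n17 fail=0; on 'd' 0 → fail=0;  out {3}∪∅={3}

Text stream:
i=0 'b': node 0→23
i=1 'b': node 23→23 (via fail)
i=2 'a': node 23→4 (via fail)
i=3 'b': node 4→10
i=4 'a': node 10→11
i=5 'a': node 11→12
i=6 'd': node 12→13  → match P2@[2:6]
i=7 'd': node 13→0 (via fail)
i=8 'c': node 0→1
i=9 'a': node 1→4 (via fail)
i=10 'a': node 4→5
i=11 'a': node 5→6
i=12 'a': node 6→7
i=13 'd': node 7→8
i=14 'b': node 8→9  → match P1@[9:14]
i=15 'a': node 9→4 (via fail)
i=16 'd': node 4→14
i=17 'b': node 14→23 (via fail)
i=18 'a': node 23→4 (via fail)
i=19 'a': node 4→5
i=20 'a': node 5→6
i=21 'a': node 6→7
i=22 'd': node 7→8
i=23 'b': node 8→9  → match P1@[18:23]
i=24 'c': node 9→24 (via fail)  → match P5@[23:24]
i=25 'c': node 24→1 (via fail)
i=26 'a': node 1→4 (via fail)
i=27 'd': node 4→14
i=28 'b': node 14→23 (via fail)
i=29 'c': node 23→24  → match P5@[28:29]
i=30 'b': node 24→2 (via fail)
i=31 'c': node 2→3  → match P0@[29:31],P5@[30:31]
i=32 'd': node 3→19 (via fail)
i=33 'd': node 19→20
i=34 'b': node 20→21
i=35 'c': node 21→22  → match P4@[31:35],P5@[34:35]
i=36 'd': node 22→19 (via fail)
i=37 'd': node 19→20
i=38 'a': node 20→4 (via fail)
i=39 'a': node 4→5
i=40 'a': node 5→6
i=41 'a': node 6→7
i=42 'd': node 7→8
i=43 'b': node 8→9  → match P1@[38:43]
i=44 'b': node 9→23 (via fail)
i=45 'c': node 23→24  → match P5@[44:45]
i=46 'b': node 24→2 (via fail)
i=47 'c': node 2→3  → match P0@[45:47],P5@[46:47]
i=48 'a': node 3→4 (via fail)
i=49 'd': node 4→14
i=50 'a': node 14→4 (via fail)
i=51 'd': node 4→14
i=52 'c': node 14→15
i=53 'b': node 15→16
i=54 'd': node 16→17
i=55 'd': node 17→18  → match P3@[50:55]
i=56 'a': node 18→4 (via fail)
i=57 'b': node 4→10
i=58 'a': node 10→11
i=59 'a': node 11→12
i=60 'd': node 12→13  → match P2@[56:60]
i=61 'c': node 13→15 (via fail)
i=62 'a': node 15→4 (via fail)
i=63 'a': node 4→5
i=64 'd': node 5→14 (via fail)
i=65 'c': node 14→15
i=66 'b': node 15→16
i=67 'd': node 16→17
i=68 'd': node 17→18  → match P3@[63:68]
i=69 'b': node 18→23 (via fail)
i=70 'a': node 23→4 (via fail)
i=71 'b': node 4→10
i=72 'c': node 10→24 (via fail)  → match P5@[71:72]
i=73 'a': node 24→4 (via fail)
i=74 'c': node 4→1 (via fail)
i=75 'b': node 1→2
i=76 'c': node 2→3  → match P0@[74:76],P5@[75:76]
i=77 'c': node 3→1 (via fail)
i=78 'a': node 1→4 (via fail)

All matches (sorted): [[6,2],[14,1],[23,1],[24,5],[29,5],[31,0],[31,5],[35,4],[35,5],[43,1],[45,5],[47,0],[47,5],[55,3],[60,2],[68,3],[72,5],[76,0],[76,5]]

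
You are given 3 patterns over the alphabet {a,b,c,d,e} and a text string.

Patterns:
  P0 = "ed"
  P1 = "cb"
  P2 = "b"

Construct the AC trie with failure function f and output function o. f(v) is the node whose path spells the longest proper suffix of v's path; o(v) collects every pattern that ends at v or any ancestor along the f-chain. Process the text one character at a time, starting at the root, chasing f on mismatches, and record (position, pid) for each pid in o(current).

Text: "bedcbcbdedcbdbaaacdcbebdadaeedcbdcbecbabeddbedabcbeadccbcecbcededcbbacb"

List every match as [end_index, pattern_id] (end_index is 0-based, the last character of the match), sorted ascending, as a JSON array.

Construct AC machine:
Trie (insert patterns):
  0='ε' goto b→5 c→3 e→1
  1='e' goto d→2
  2='ed' goto ·  [P0 ends]
  3='c' goto b→4
  4='cb' goto ·  [P1 ends]
  5='b' goto ·  [P2 ends]

Failure links (BFS by depth):
  fail(1) 'e': from fail(0)=0 chase 'e': 0 ⇒ 0;  out=∅∪out(0)=∅
  fail(3) 'c': from fail(0)=0 chase 'c': 0 ⇒ 0;  out=∅∪out(0)=∅
  fail(5) 'b': from fail(0)=0 chase 'b': 0 ⇒ 0;  out={2}∪out(0)={2}
  fail(2) 'ed': from fail(1)=0 chase 'd': 0 ⇒ 0;  out={0}∪out(0)={0}
  fail(4) 'cb': from fail(3)=0 chase 'b': 0 ⇒ 5;  out={1}∪out(5)={1,2}

Run:
[0] read 'b'  n0⇒n5  emit P2@[0:0]
[1] read 'e'  n5⇒n1 (fail-walked)
[2] read 'd'  n1⇒n2  emit P0@[1:2]
[3] read 'c'  n2⇒n3 (fail-walked)
[4] read 'b'  n3⇒n4  emit P1@[3:4],P2@[4:4]
[5] read 'c'  n4⇒n3 (fail-walked)
[6] read 'b'  n3⇒n4  emit P1@[5:6],P2@[6:6]
[7] read 'd'  n4⇒n0 (fail-walked)
[8] read 'e'  n0⇒n1
[9] read 'd'  n1⇒n2  emit P0@[8:9]
[10] read 'c'  n2⇒n3 (fail-walked)
[11] read 'b'  n3⇒n4  emit P1@[10:11],P2@[11:11]
[12] read 'd'  n4⇒n0 (fail-walked)
[13] read 'b'  n0⇒n5  emit P2@[13:13]
[14] read 'a'  n5⇒n0 (fail-walked)
[15] read 'a'  n0⇒n0
[16] read 'a'  n0⇒n0
[17] read 'c'  n0⇒n3
[18] read 'd'  n3⇒n0 (fail-walked)
[19] read 'c'  n0⇒n3
[20] read 'b'  n3⇒n4  emit P1@[19:20],P2@[20:20]
[21] read 'e'  n4⇒n1 (fail-walked)
[22] read 'b'  n1⇒n5 (fail-walked)  emit P2@[22:22]
[23] read 'd'  n5⇒n0 (fail-walked)
[24] read 'a'  n0⇒n0
[25] read 'd'  n0⇒n0
[26] read 'a'  n0⇒n0
[27] read 'e'  n0⇒n1
[28] read 'e'  n1⇒n1 (fail-walked)
[29] read 'd'  n1⇒n2  emit P0@[28:29]
[30] read 'c'  n2⇒n3 (fail-walked)
[31] read 'b'  n3⇒n4  emit P1@[30:31],P2@[31:31]
[32] read 'd'  n4⇒n0 (fail-walked)
[33] read 'c'  n0⇒n3
[34] read 'b'  n3⇒n4  emit P1@[33:34],P2@[34:34]
[35] read 'e'  n4⇒n1 (fail-walked)
[36] read 'c'  n1⇒n3 (fail-walked)
[37] read 'b'  n3⇒n4  emit P1@[36:37],P2@[37:37]
[38] read 'a'  n4⇒n0 (fail-walked)
[39] read 'b'  n0⇒n5  emit P2@[39:39]
[40] read 'e'  n5⇒n1 (fail-walked)
[41] read 'd'  n1⇒n2  emit P0@[40:41]
[42] read 'd'  n2⇒n0 (fail-walked)
[43] read 'b'  n0⇒n5  emit P2@[43:43]
[44] read 'e'  n5⇒n1 (fail-walked)
[45] read 'd'  n1⇒n2  emit P0@[44:45]
[46] read 'a'  n2⇒n0 (fail-walked)
[47] read 'b'  n0⇒n5  emit P2@[47:47]
[48] read 'c'  n5⇒n3 (fail-walked)
[49] read 'b'  n3⇒n4  emit P1@[48:49],P2@[49:49]
[50] read 'e'  n4⇒n1 (fail-walked)
[51] read 'a'  n1⇒n0 (fail-walked)
[52] read 'd'  n0⇒n0
[53] read 'c'  n0⇒n3
[54] read 'c'  n3⇒n3 (fail-walked)
[55] read 'b'  n3⇒n4  emit P1@[54:55],P2@[55:55]
[56] read 'c'  n4⇒n3 (fail-walked)
[57] read 'e'  n3⇒n1 (fail-walked)
[58] read 'c'  n1⇒n3 (fail-walked)
[59] read 'b'  n3⇒n4  emit P1@[58:59],P2@[59:59]
[60] read 'c'  n4⇒n3 (fail-walked)
[61] read 'e'  n3⇒n1 (fail-walked)
[62] read 'd'  n1⇒n2  emit P0@[61:62]
[63] read 'e'  n2⇒n1 (fail-walked)
[64] read 'd'  n1⇒n2  emit P0@[63:64]
[65] read 'c'  n2⇒n3 (fail-walked)
[66] read 'b'  n3⇒n4  emit P1@[65:66],P2@[66:66]
[67] read 'b'  n4⇒n5 (fail-walked)  emit P2@[67:67]
[68] read 'a'  n5⇒n0 (fail-walked)
[69] read 'c'  n0⇒n3
[70] read 'b'  n3⇒n4  emit P1@[69:70],P2@[70:70]

Matches: [[0,2],[2,0],[4,1],[4,2],[6,1],[6,2],[9,0],[11,1],[11,2],[13,2],[20,1],[20,2],[22,2],[29,0],[31,1],[31,2],[34,1],[34,2],[37,1],[37,2],[39,2],[41,0],[43,2],[45,0],[47,2],[49,1],[49,2],[55,1],[55,2],[59,1],[59,2],[62,0],[64,0],[66,1],[66,2],[67,2],[70,1],[70,2]]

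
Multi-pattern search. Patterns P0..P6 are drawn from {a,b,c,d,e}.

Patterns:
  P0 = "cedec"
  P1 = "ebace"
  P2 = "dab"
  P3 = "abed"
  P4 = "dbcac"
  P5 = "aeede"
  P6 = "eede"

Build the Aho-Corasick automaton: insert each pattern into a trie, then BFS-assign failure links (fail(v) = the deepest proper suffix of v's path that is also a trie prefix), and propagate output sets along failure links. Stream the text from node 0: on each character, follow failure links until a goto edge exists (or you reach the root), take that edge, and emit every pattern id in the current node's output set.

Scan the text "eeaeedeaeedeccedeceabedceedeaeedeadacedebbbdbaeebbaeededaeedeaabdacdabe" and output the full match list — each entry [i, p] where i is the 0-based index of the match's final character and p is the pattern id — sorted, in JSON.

Build automaton:
Trie nodes:
  0='ε' goto a→14 c→1 d→11 e→6
  1='c' goto e→2
  2='ce' goto d→3
  3='ced' goto e→4
  4='cede' goto c→5
  5='cedec' goto ·  ←P0
  6='e' goto b→7 e→26
  7='eb' goto a→8
  8='eba' goto c→9
  9='ebac' goto e→10
  10='ebace' goto ·  ←P1
  11='d' goto a→12 b→18
  12='da' goto b→13
  13='dab' goto ·  ←P2
  14='a' goto b→15 e→22
  15='ab' goto e→16
  16='abe' goto d→17
  17='abed' goto ·  ←P3
  18='db' goto c→19
  19='dbc' goto a→20
  20='dbca' goto c→21
  21='dbcac' goto ·  ←P4
  22='ae' goto e→23
  23='aee' goto d→24
  24='aeed' goto e→25
  25='aeede' goto ·  ←P5
  26='ee' goto d→27
  27='eed' goto e→28
  28='eede' goto ·  ←P6

BFS fail/out derivation:
  n1('c'): parent n0 fail=0; on 'c' 0 → fail=0;  out ∅∪∅=∅
  n6('e'): parent n0 fail=0; on 'e' 0 → fail=0;  out ∅∪∅=∅
  n11('d'): parent n0 fail=0; on 'd' 0 → fail=0;  out ∅∪∅=∅
  n14('a'): parent n0 fail=0; on 'a' 0 → fail=0;  out ∅∪∅=∅
  n2('ce'): parent n1 fail=0; on 'e' 0 → fail=6;  out ∅∪∅=∅
  n7('eb'): parent n6 fail=0; on 'b' 0 → fail=0;  out ∅∪∅=∅
  n12('da'): parent n11 fail=0; on 'a' 0 → fail=14;  out ∅∪∅=∅
  n15('ab'): parent n14 fail=0; on 'b' 0 → fail=0;  out ∅∪∅=∅
  n18('db'): parent n11 fail=0; on 'b' 0 → fail=0;  out ∅∪∅=∅
  n22('ae'): parent n14 fail=0; on 'e' 0 → fail=6;  out ∅∪∅=∅
  n26('ee'): parent n6 fail=0; on 'e' 0 → fail=6;  out ∅∪∅=∅
  n3('ced'): parent n2 fail=6; on 'd' 6→0 → fail=11;  out ∅∪∅=∅
  n8('eba'): parent n7 fail=0; on 'a' 0 → fail=14;  out ∅∪∅=∅
  n13('dab'): parent n12 fail=14; on 'b' 14 → fail=15;  out {2}∪∅={2}
  n16('abe'): parent n15 fail=0; on 'e' 0 → fail=6;  out ∅∪∅=∅
  n19('dbc'): parent n18 fail=0; on 'c' 0 → fail=1;  out ∅∪∅=∅
  n23('aee'): parent n22 fail=6; on 'e' 6 → fail=26;  out ∅∪∅=∅
  n27('eed'): parent n26 fail=6; on 'd' 6→0 → fail=11;  out ∅∪∅=∅
  n4('cede'): parent n3 fail=11; on 'e' 11→0 → fail=6;  out ∅∪∅=∅
  n9('ebac'): parent n8 fail=14; on 'c' 14→0 → fail=1;  out ∅∪∅=∅
  n17('abed'): parent n16 fail=6; on 'd' 6→0 → fail=11;  out {3}∪∅={3}
  n20('dbca'): parent n19 fail=1; on 'a' 1→0 → fail=14;  out ∅∪∅=∅
  n24('aeed'): parent n23 fail=26; on 'd' 26 → fail=27;  out ∅∪∅=∅
  n28('eede'): parent n27 fail=11; on 'e' 11→0 → fail=6;  out {6}∪∅={6}
  n5('cedec'): parent n4 fail=6; on 'c' 6→0 → fail=1;  out {0}∪∅={0}
  n10('ebace'): parent n9 fail=1; on 'e' 1 → fail=2;  out {1}∪∅={1}
  n21('dbcac'): parent n20 fail=14; on 'c' 14→0 → fail=1;  out {4}∪∅={4}
  n25('aeede'): parent n24 fail=27; on 'e' 27 → fail=28;  out {5}∪{6}={5,6}

Scan:
[0] read 'e'  n0⇒n6
[1] read 'e'  n6⇒n26
[2] read 'a'  n26⇒n14 (fail-walked)
[3] read 'e'  n14⇒n22
[4] read 'e'  n22⇒n23
[5] read 'd'  n23⇒n24
[6] read 'e'  n24⇒n25  emit P5@[2:6],P6@[3:6]
[7] read 'a'  n25⇒n14 (fail-walked)
[8] read 'e'  n14⇒n22
[9] read 'e'  n22⇒n23
[10] read 'd'  n23⇒n24
[11] read 'e'  n24⇒n25  emit P5@[7:11],P6@[8:11]
[12] read 'c'  n25⇒n1 (fail-walked)
[13] read 'c'  n1⇒n1 (fail-walked)
[14] read 'e'  n1⇒n2
[15] read 'd'  n2⇒n3
[16] read 'e'  n3⇒n4
[17] read 'c'  n4⇒n5  emit P0@[13:17]
[18] read 'e'  n5⇒n2 (fail-walked)
[19] read 'a'  n2⇒n14 (fail-walked)
[20] read 'b'  n14⇒n15
[21] read 'e'  n15⇒n16
[22] read 'd'  n16⇒n17  emit P3@[19:22]
[23] read 'c'  n17⇒n1 (fail-walked)
[24] read 'e'  n1⇒n2
[25] read 'e'  n2⇒n26 (fail-walked)
[26] read 'd'  n26⇒n27
[27] read 'e'  n27⇒n28  emit P6@[24:27]
[28] read 'a'  n28⇒n14 (fail-walked)
[29] read 'e'  n14⇒n22
[30] read 'e'  n22⇒n23
[31] read 'd'  n23⇒n24
[32] read 'e'  n24⇒n25  emit P5@[28:32],P6@[29:32]
[33] read 'a'  n25⇒n14 (fail-walked)
[34] read 'd'  n14⇒n11 (fail-walked)
[35] read 'a'  n11⇒n12
[36] read 'c'  n12⇒n1 (fail-walked)
[37] read 'e'  n1⇒n2
[38] read 'd'  n2⇒n3
[39] read 'e'  n3⇒n4
[40] read 'b'  n4⇒n7 (fail-walked)
[41] read 'b'  n7⇒n0 (fail-walked)
[42] read 'b'  n0⇒n0
[43] read 'd'  n0⇒n11
[44] read 'b'  n11⇒n18
[45] read 'a'  n18⇒n14 (fail-walked)
[46] read 'e'  n14⇒n22
[47] read 'e'  n22⇒n23
[48] read 'b'  n23⇒n7 (fail-walked)
[49] read 'b'  n7⇒n0 (fail-walked)
[50] read 'a'  n0⇒n14
[51] read 'e'  n14⇒n22
[52] read 'e'  n22⇒n23
[53] read 'd'  n23⇒n24
[54] read 'e'  n24⇒n25  emit P5@[50:54],P6@[51:54]
[55] read 'd'  n25⇒n11 (fail-walked)
[56] read 'a'  n11⇒n12
[57] read 'e'  n12⇒n22 (fail-walked)
[58] read 'e'  n22⇒n23
[59] read 'd'  n23⇒n24
[60] read 'e'  n24⇒n25  emit P5@[56:60],P6@[57:60]
[61] read 'a'  n25⇒n14 (fail-walked)
[62] read 'a'  n14⇒n14 (fail-walked)
[63] read 'b'  n14⇒n15
[64] read 'd'  n15⇒n11 (fail-walked)
[65] read 'a'  n11⇒n12
[66] read 'c'  n12⇒n1 (fail-walked)
[67] read 'd'  n1⇒n11 (fail-walked)
[68] read 'a'  n11⇒n12
[69] read 'b'  n12⇒n13  emit P2@[67:69]
[70] read 'e'  n13⇒n16 (fail-walked)

Matches: [[6,5],[6,6],[11,5],[11,6],[17,0],[22,3],[27,6],[32,5],[32,6],[54,5],[54,6],[60,5],[60,6],[69,2]]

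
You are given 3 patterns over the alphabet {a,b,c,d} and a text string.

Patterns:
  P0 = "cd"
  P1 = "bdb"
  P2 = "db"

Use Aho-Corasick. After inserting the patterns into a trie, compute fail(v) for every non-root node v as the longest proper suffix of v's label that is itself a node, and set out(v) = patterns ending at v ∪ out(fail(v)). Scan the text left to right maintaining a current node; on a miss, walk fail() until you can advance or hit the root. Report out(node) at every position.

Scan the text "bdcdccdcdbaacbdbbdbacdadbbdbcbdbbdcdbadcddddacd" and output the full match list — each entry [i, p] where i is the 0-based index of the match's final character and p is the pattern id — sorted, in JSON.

Build automaton:
Trie nodes:
  n0 'ε': b→3 c→1 d→6
  n1 'c': d→2
  n2 'cd': ·  ←P0
  n3 'b': d→4
  n4 'bd': b→5
  n5 'bdb': ·  ←P1
  n6 'd': b→7
  n7 'db': ·  ←P2

Failure links (BFS by depth):
  n1('c'): parent n0 fail=0; on 'c' 0 → fail=0;  out ∅∪∅=∅
  n3('b'): parent n0 fail=0; on 'b' 0 → fail=0;  out ∅∪∅=∅
  n6('d'): parent n0 fail=0; on 'd' 0 → fail=0;  out ∅∪∅=∅
  n2('cd'): parent n1 fail=0; on 'd' 0 → fail=6;  out {0}∪∅={0}
  n4('bd'): parent n3 fail=0; on 'd' 0 → fail=6;  out ∅∪∅=∅
  n7('db'): parent n6 fail=0; on 'b' 0 → fail=3;  out {2}∪∅={2}
  n5('bdb'): parent n4 fail=6; on 'b' 6 → fail=7;  out {1}∪{2}={1,2}

Text stream:
i=0 'b': node 0→3
i=1 'd': node 3→4
i=2 'c': node 4→1 (fail-walked)
i=3 'd': node 1→2  → match P0@[2:3]
i=4 'c': node 2→1 (fail-walked)
i=5 'c': node 1→1 (fail-walked)
i=6 'd': node 1→2  → match P0@[5:6]
i=7 'c': node 2→1 (fail-walked)
i=8 'd': node 1→2  → match P0@[7:8]
i=9 'b': node 2→7 (fail-walked)  → match P2@[8:9]
i=10 'a': node 7→0 (fail-walked)
i=11 'a': node 0→0
i=12 'c': node 0→1
i=13 'b': node 1→3 (fail-walked)
i=14 'd': node 3→4
i=15 'b': node 4→5  → match P1@[13:15],P2@[14:15]
i=16 'b': node 5→3 (fail-walked)
i=17 'd': node 3→4
i=18 'b': node 4→5  → match P1@[16:18],P2@[17:18]
i=19 'a': node 5→0 (fail-walked)
i=20 'c': node 0→1
i=21 'd': node 1→2  → match P0@[20:21]
i=22 'a': node 2→0 (fail-walked)
i=23 'd': node 0→6
i=24 'b': node 6→7  → match P2@[23:24]
i=25 'b': node 7→3 (fail-walked)
i=26 'd': node 3→4
i=27 'b': node 4→5  → match P1@[25:27],P2@[26:27]
i=28 'c': node 5→1 (fail-walked)
i=29 'b': node 1→3 (fail-walked)
i=30 'd': node 3→4
i=31 'b': node 4→5  → match P1@[29:31],P2@[30:31]
i=32 'b': node 5→3 (fail-walked)
i=33 'd': node 3→4
i=34 'c': node 4→1 (fail-walked)
i=35 'd': node 1→2  → match P0@[34:35]
i=36 'b': node 2→7 (fail-walked)  → match P2@[35:36]
i=37 'a': node 7→0 (fail-walked)
i=38 'd': node 0→6
i=39 'c': node 6→1 (fail-walked)
i=40 'd': node 1→2  → match P0@[39:40]
i=41 'd': node 2→6 (fail-walked)
i=42 'd': node 6→6 (fail-walked)
i=43 'd': node 6→6 (fail-walked)
i=44 'a': node 6→0 (fail-walked)
i=45 'c': node 0→1
i=46 'd': node 1→2  → match P0@[45:46]

Matches: [[3,0],[6,0],[8,0],[9,2],[15,1],[15,2],[18,1],[18,2],[21,0],[24,2],[27,1],[27,2],[31,1],[31,2],[35,0],[36,2],[40,0],[46,0]]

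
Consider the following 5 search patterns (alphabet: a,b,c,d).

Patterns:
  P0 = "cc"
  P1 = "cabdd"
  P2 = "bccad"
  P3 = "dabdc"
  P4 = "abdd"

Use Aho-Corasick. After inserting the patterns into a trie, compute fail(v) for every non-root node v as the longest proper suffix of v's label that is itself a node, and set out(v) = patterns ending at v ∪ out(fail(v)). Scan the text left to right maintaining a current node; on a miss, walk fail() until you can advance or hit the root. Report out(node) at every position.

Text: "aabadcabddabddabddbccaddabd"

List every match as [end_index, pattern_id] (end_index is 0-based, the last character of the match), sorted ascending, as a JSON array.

Construct AC machine:
Trie nodes:
  n0 'ε': a→17 b→7 c→1 d→12
  n1 'c': a→3 c→2
  n2 'cc': ·  ←P0
  n3 'ca': b→4
  n4 'cab': d→5
  n5 'cabd': d→6
  n6 'cabdd': ·  ←P1
  n7 'b': c→8
  n8 'bc': c→9
  n9 'bcc': a→10
  n10 'bcca': d→11
  n11 'bccad': ·  ←P2
  n12 'd': a→13
  n13 'da': b→14
  n14 'dab': d→15
  n15 'dabd': c→16
  n16 'dabdc': ·  ←P3
  n17 'a': b→18
  n18 'ab': d→19
  n19 'abd': d→20
  n20 'abdd': ·  ←P4

Failure links (BFS by depth):
  fail(1) 'c': from fail(0)=0 chase 'c': 0 ⇒ 0;  out=∅∪out(0)=∅
  fail(7) 'b': from fail(0)=0 chase 'b': 0 ⇒ 0;  out=∅∪out(0)=∅
  fail(12) 'd': from fail(0)=0 chase 'd': 0 ⇒ 0;  out=∅∪out(0)=∅
  fail(17) 'a': from fail(0)=0 chase 'a': 0 ⇒ 0;  out=∅∪out(0)=∅
  fail(2) 'cc': from fail(1)=0 chase 'c': 0 ⇒ 1;  out={0}∪out(1)={0}
  fail(3) 'ca': from fail(1)=0 chase 'a': 0 ⇒ 17;  out=∅∪out(17)=∅
  fail(8) 'bc': from fail(7)=0 chase 'c': 0 ⇒ 1;  out=∅∪out(1)=∅
  fail(13) 'da': from fail(12)=0 chase 'a': 0 ⇒ 17;  out=∅∪out(17)=∅
  fail(18) 'ab': from fail(17)=0 chase 'b': 0 ⇒ 7;  out=∅∪out(7)=∅
  fail(4) 'cab': from fail(3)=17 chase 'b': 17 ⇒ 18;  out=∅∪out(18)=∅
  fail(9) 'bcc': from fail(8)=1 chase 'c': 1 ⇒ 2;  out=∅∪out(2)={0}
  fail(14) 'dab': from fail(13)=17 chase 'b': 17 ⇒ 18;  out=∅∪out(18)=∅
  fail(19) 'abd': from fail(18)=7 chase 'd': 7→0 ⇒ 12;  out=∅∪out(12)=∅
  fail(5) 'cabd': from fail(4)=18 chase 'd': 18 ⇒ 19;  out=∅∪out(19)=∅
  fail(10) 'bcca': from fail(9)=2 chase 'a': 2→1 ⇒ 3;  out=∅∪out(3)=∅
  fail(15) 'dabd': from fail(14)=18 chase 'd': 18 ⇒ 19;  out=∅∪out(19)=∅
  fail(20) 'abdd': from fail(19)=12 chase 'd': 12→0 ⇒ 12;  out={4}∪out(12)={4}
  fail(6) 'cabdd': from fail(5)=19 chase 'd': 19 ⇒ 20;  out={1}∪out(20)={1,4}
  fail(11) 'bccad': from fail(10)=3 chase 'd': 3→17→0 ⇒ 12;  out={2}∪out(12)={2}
  fail(16) 'dabdc': from fail(15)=19 chase 'c': 19→12→0 ⇒ 1;  out={3}∪out(1)={3}

Scan:
pos 0 'a': at 17
pos 1 'a': at 17 ·f
pos 2 'b': at 18
pos 3 'a': at 17 ·f
pos 4 'd': at 12 ·f
pos 5 'c': at 1 ·f
pos 6 'a': at 3
pos 7 'b': at 4
pos 8 'd': at 5
pos 9 'd': at 6  emit P1@[5:9],P4@[6:9]
pos 10 'a': at 13 ·f
pos 11 'b': at 14
pos 12 'd': at 15
pos 13 'd': at 20 ·f  emit P4@[10:13]
pos 14 'a': at 13 ·f
pos 15 'b': at 14
pos 16 'd': at 15
pos 17 'd': at 20 ·f  emit P4@[14:17]
pos 18 'b': at 7 ·f
pos 19 'c': at 8
pos 20 'c': at 9  emit P0@[19:20]
pos 21 'a': at 10
pos 22 'd': at 11  emit P2@[18:22]
pos 23 'd': at 12 ·f
pos 24 'a': at 13
pos 25 'b': at 14
pos 26 'd': at 15

Result: [[9,1],[9,4],[13,4],[17,4],[20,0],[22,2]]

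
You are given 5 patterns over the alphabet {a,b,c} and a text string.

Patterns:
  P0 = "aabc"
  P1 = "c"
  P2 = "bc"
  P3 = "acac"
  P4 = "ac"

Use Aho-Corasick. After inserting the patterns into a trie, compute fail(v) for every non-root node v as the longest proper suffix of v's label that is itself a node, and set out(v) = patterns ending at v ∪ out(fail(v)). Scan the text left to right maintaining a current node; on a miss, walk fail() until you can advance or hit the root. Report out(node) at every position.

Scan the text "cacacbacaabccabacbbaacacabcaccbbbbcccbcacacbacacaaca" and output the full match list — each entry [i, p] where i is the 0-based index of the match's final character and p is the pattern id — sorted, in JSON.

Build automaton:
Trie nodes:
  0='ε' goto a→1 b→6 c→5
  1='a' goto a→2 c→8
  2='aa' goto b→3
  3='aab' goto c→4
  4='aabc' goto ·  ←P0
  5='c' goto ·  ←P1
  6='b' goto c→7
  7='bc' goto ·  ←P2
  8='ac' goto a→9  ←P4
  9='aca' goto c→10
  10='acac' goto ·  ←P3

BFS fail/out derivation:
  fail(1) 'a': from fail(0)=0 chase 'a': 0 ⇒ 0;  out=∅∪out(0)=∅
  fail(5) 'c': from fail(0)=0 chase 'c': 0 ⇒ 0;  out={1}∪out(0)={1}
  fail(6) 'b': from fail(0)=0 chase 'b': 0 ⇒ 0;  out=∅∪out(0)=∅
  fail(2) 'aa': from fail(1)=0 chase 'a': 0 ⇒ 1;  out=∅∪out(1)=∅
  fail(7) 'bc': from fail(6)=0 chase 'c': 0 ⇒ 5;  out={2}∪out(5)={1,2}
  fail(8) 'ac': from fail(1)=0 chase 'c': 0 ⇒ 5;  out={4}∪out(5)={1,4}
  fail(3) 'aab': from fail(2)=1 chase 'b': 1→0 ⇒ 6;  out=∅∪out(6)=∅
  fail(9) 'aca': from fail(8)=5 chase 'a': 5→0 ⇒ 1;  out=∅∪out(1)=∅
  fail(4) 'aabc': from fail(3)=6 chase 'c': 6 ⇒ 7;  out={0}∪out(7)={0,1,2}
  fail(10) 'acac': from fail(9)=1 chase 'c': 1 ⇒ 8;  out={3}∪out(8)={1,3,4}

Run:
[0] read 'c'  n0⇒n5  ** P1@[0:0]
[1] read 'a'  n5⇒n1 (via fail)
[2] read 'c'  n1⇒n8  ** P1@[2:2],P4@[1:2]
[3] read 'a'  n8⇒n9
[4] read 'c'  n9⇒n10  ** P1@[4:4],P3@[1:4],P4@[3:4]
[5] read 'b'  n10⇒n6 (via fail)
[6] read 'a'  n6⇒n1 (via fail)
[7] read 'c'  n1⇒n8  ** P1@[7:7],P4@[6:7]
[8] read 'a'  n8⇒n9
[9] read 'a'  n9⇒n2 (via fail)
[10] read 'b'  n2⇒n3
[11] read 'c'  n3⇒n4  ** P0@[8:11],P1@[11:11],P2@[10:11]
[12] read 'c'  n4⇒n5 (via fail)  ** P1@[12:12]
[13] read 'a'  n5⇒n1 (via fail)
[14] read 'b'  n1⇒n6 (via fail)
[15] read 'a'  n6⇒n1 (via fail)
[16] read 'c'  n1⇒n8  ** P1@[16:16],P4@[15:16]
[17] read 'b'  n8⇒n6 (via fail)
[18] read 'b'  n6⇒n6 (via fail)
[19] read 'a'  n6⇒n1 (via fail)
[20] read 'a'  n1⇒n2
[21] read 'c'  n2⇒n8 (via fail)  ** P1@[21:21],P4@[20:21]
[22] read 'a'  n8⇒n9
[23] read 'c'  n9⇒n10  ** P1@[23:23],P3@[20:23],P4@[22:23]
[24] read 'a'  n10⇒n9 (via fail)
[25] read 'b'  n9⇒n6 (via fail)
[26] read 'c'  n6⇒n7  ** P1@[26:26],P2@[25:26]
[27] read 'a'  n7⇒n1 (via fail)
[28] read 'c'  n1⇒n8  ** P1@[28:28],P4@[27:28]
[29] read 'c'  n8⇒n5 (via fail)  ** P1@[29:29]
[30] read 'b'  n5⇒n6 (via fail)
[31] read 'b'  n6⇒n6 (via fail)
[32] read 'b'  n6⇒n6 (via fail)
[33] read 'b'  n6⇒n6 (via fail)
[34] read 'c'  n6⇒n7  ** P1@[34:34],P2@[33:34]
[35] read 'c'  n7⇒n5 (via fail)  ** P1@[35:35]
[36] read 'c'  n5⇒n5 (via fail)  ** P1@[36:36]
[37] read 'b'  n5⇒n6 (via fail)
[38] read 'c'  n6⇒n7  ** P1@[38:38],P2@[37:38]
[39] read 'a'  n7⇒n1 (via fail)
[40] read 'c'  n1⇒n8  ** P1@[40:40],P4@[39:40]
[41] read 'a'  n8⇒n9
[42] read 'c'  n9⇒n10  ** P1@[42:42],P3@[39:42],P4@[41:42]
[43] read 'b'  n10⇒n6 (via fail)
[44] read 'a'  n6⇒n1 (via fail)
[45] read 'c'  n1⇒n8  ** P1@[45:45],P4@[44:45]
[46] read 'a'  n8⇒n9
[47] read 'c'  n9⇒n10  ** P1@[47:47],P3@[44:47],P4@[46:47]
[48] read 'a'  n10⇒n9 (via fail)
[49] read 'a'  n9⇒n2 (via fail)
[50] read 'c'  n2⇒n8 (via fail)  ** P1@[50:50],P4@[49:50]
[51] read 'a'  n8⇒n9

Matches: [[0,1],[2,1],[2,4],[4,1],[4,3],[4,4],[7,1],[7,4],[11,0],[11,1],[11,2],[12,1],[16,1],[16,4],[21,1],[21,4],[23,1],[23,3],[23,4],[26,1],[26,2],[28,1],[28,4],[29,1],[34,1],[34,2],[35,1],[36,1],[38,1],[38,2],[40,1],[40,4],[42,1],[42,3],[42,4],[45,1],[45,4],[47,1],[47,3],[47,4],[50,1],[50,4]]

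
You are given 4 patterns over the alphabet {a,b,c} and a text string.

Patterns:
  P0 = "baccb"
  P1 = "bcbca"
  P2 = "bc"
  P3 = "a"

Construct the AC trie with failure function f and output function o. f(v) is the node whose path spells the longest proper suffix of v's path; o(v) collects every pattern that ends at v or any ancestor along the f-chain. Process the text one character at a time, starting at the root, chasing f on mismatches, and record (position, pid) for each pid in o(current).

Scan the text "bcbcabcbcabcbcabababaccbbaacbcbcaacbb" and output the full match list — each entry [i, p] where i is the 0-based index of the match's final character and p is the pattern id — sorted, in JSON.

Build automaton:
Trie nodes:
  0='ε' goto a→10 b→1
  1='b' goto a→2 c→6
  2='ba' goto c→3
  3='bac' goto c→4
  4='bacc' goto b→5
  5='baccb' goto ·  ←P0
  6='bc' goto b→7  ←P2
  7='bcb' goto c→8
  8='bcbc' goto a→9
  9='bcbca' goto ·  ←P1
  10='a' goto ·  ←P3

BFS fail/out derivation:
  fail(1) 'b': from fail(0)=0 chase 'b': 0 ⇒ 0;  out=∅∪out(0)=∅
  fail(10) 'a': from fail(0)=0 chase 'a': 0 ⇒ 0;  out={3}∪out(0)={3}
  fail(2) 'ba': from fail(1)=0 chase 'a': 0 ⇒ 10;  out=∅∪out(10)={3}
  fail(6) 'bc': from fail(1)=0 chase 'c': 0 ⇒ 0;  out={2}∪out(0)={2}
  fail(3) 'bac': from fail(2)=10 chase 'c': 10→0 ⇒ 0;  out=∅∪out(0)=∅
  fail(7) 'bcb': from fail(6)=0 chase 'b': 0 ⇒ 1;  out=∅∪out(1)=∅
  fail(4) 'bacc': from fail(3)=0 chase 'c': 0 ⇒ 0;  out=∅∪out(0)=∅
  fail(8) 'bcbc': from fail(7)=1 chase 'c': 1 ⇒ 6;  out=∅∪out(6)={2}
  fail(5) 'baccb': from fail(4)=0 chase 'b': 0 ⇒ 1;  out={0}∪out(1)={0}
  fail(9) 'bcbca': from fail(8)=6 chase 'a': 6→0 ⇒ 10;  out={1}∪out(10)={1,3}

Scan:
pos 0 'b': at 1
pos 1 'c': at 6  → match P2@[0:1]
pos 2 'b': at 7
pos 3 'c': at 8  → match P2@[2:3]
pos 4 'a': at 9  → match P1@[0:4],P3@[4:4]
pos 5 'b': at 1 (fail-walked)
pos 6 'c': at 6  → match P2@[5:6]
pos 7 'b': at 7
pos 8 'c': at 8  → match P2@[7:8]
pos 9 'a': at 9  → match P1@[5:9],P3@[9:9]
pos 10 'b': at 1 (fail-walked)
pos 11 'c': at 6  → match P2@[10:11]
pos 12 'b': at 7
pos 13 'c': at 8  → match P2@[12:13]
pos 14 'a': at 9  → match P1@[10:14],P3@[14:14]
pos 15 'b': at 1 (fail-walked)
pos 16 'a': at 2  → match P3@[16:16]
pos 17 'b': at 1 (fail-walked)
pos 18 'a': at 2  → match P3@[18:18]
pos 19 'b': at 1 (fail-walked)
pos 20 'a': at 2  → match P3@[20:20]
pos 21 'c': at 3
pos 22 'c': at 4
pos 23 'b': at 5  → match P0@[19:23]
pos 24 'b': at 1 (fail-walked)
pos 25 'a': at 2  → match P3@[25:25]
pos 26 'a': at 10 (fail-walked)  → match P3@[26:26]
pos 27 'c': at 0 (fail-walked)
pos 28 'b': at 1
pos 29 'c': at 6  → match P2@[28:29]
pos 30 'b': at 7
pos 31 'c': at 8  → match P2@[30:31]
pos 32 'a': at 9  → match P1@[28:32],P3@[32:32]
pos 33 'a': at 10 (fail-walked)  → match P3@[33:33]
pos 34 'c': at 0 (fail-walked)
pos 35 'b': at 1
pos 36 'b': at 1 (fail-walked)

Result: [[1,2],[3,2],[4,1],[4,3],[6,2],[8,2],[9,1],[9,3],[11,2],[13,2],[14,1],[14,3],[16,3],[18,3],[20,3],[23,0],[25,3],[26,3],[29,2],[31,2],[32,1],[32,3],[33,3]]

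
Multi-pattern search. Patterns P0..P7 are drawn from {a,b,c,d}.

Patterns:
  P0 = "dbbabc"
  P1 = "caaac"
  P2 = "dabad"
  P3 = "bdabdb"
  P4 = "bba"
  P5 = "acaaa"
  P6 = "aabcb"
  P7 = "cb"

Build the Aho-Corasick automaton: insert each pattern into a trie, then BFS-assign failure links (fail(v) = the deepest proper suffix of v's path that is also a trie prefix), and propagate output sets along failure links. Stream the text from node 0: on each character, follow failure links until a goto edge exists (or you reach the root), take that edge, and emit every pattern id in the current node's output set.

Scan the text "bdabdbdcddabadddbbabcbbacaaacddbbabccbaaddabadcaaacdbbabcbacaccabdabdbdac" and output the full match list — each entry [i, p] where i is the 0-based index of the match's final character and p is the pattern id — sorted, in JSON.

Build automaton:
Trie nodes:
  n0 'ε': a→24 b→16 c→7 d→1
  n1 'd': a→12 b→2
  n2 'db': b→3
  n3 'dbb': a→4
  n4 'dbba': b→5
  n5 'dbbab': c→6
  n6 'dbbabc': ·  ←P0
  n7 'c': a→8 b→33
  n8 'ca': a→9
  n9 'caa': a→10
  n10 'caaa': c→11
  n11 'caaac': ·  ←P1
  n12 'da': b→13
  n13 'dab': a→14
  n14 'daba': d→15
  n15 'dabad': ·  ←P2
  n16 'b': b→22 d→17
  n17 'bd': a→18
  n18 'bda': b→19
  n19 'bdab': d→20
  n20 'bdabd': b→21
  n21 'bdabdb': ·  ←P3
  n22 'bb': a→23
  n23 'bba': ·  ←P4
  n24 'a': a→29 c→25
  n25 'ac': a→26
  n26 'aca': a→27
  n27 'acaa': a→28
  n28 'acaaa': ·  ←P5
  n29 'aa': b→30
  n30 'aab': c→31
  n31 'aabc': b→32
  n32 'aabcb': ·  ←P6
  n33 'cb': ·  ←P7

Failure links (BFS by depth):
  n1('d'): parent n0 fail=0; on 'd' 0 → fail=0;  out ∅∪∅=∅
  n7('c'): parent n0 fail=0; on 'c' 0 → fail=0;  out ∅∪∅=∅
  n16('b'): parent n0 fail=0; on 'b' 0 → fail=0;  out ∅∪∅=∅
  n24('a'): parent n0 fail=0; on 'a' 0 → fail=0;  out ∅∪∅=∅
  n2('db'): parent n1 fail=0; on 'b' 0 → fail=16;  out ∅∪∅=∅
  n8('ca'): parent n7 fail=0; on 'a' 0 → fail=24;  out ∅∪∅=∅
  n12('da'): parent n1 fail=0; on 'a' 0 → fail=24;  out ∅∪∅=∅
  n17('bd'): parent n16 fail=0; on 'd' 0 → fail=1;  out ∅∪∅=∅
  n22('bb'): parent n16 fail=0; on 'b' 0 → fail=16;  out ∅∪∅=∅
  n25('ac'): parent n24 fail=0; on 'c' 0 → fail=7;  out ∅∪∅=∅
  n29('aa'): parent n24 fail=0; on 'a' 0 → fail=24;  out ∅∪∅=∅
  n33('cb'): parent n7 fail=0; on 'b' 0 → fail=16;  out {7}∪∅={7}
  n3('dbb'): parent n2 fail=16; on 'b' 16 → fail=22;  out ∅∪∅=∅
  n9('caa'): parent n8 fail=24; on 'a' 24 → fail=29;  out ∅∪∅=∅
  n13('dab'): parent n12 fail=24; on 'b' 24→0 → fail=16;  out ∅∪∅=∅
  n18('bda'): parent n17 fail=1; on 'a' 1 → fail=12;  out ∅∪∅=∅
  n23('bba'): parent n22 fail=16; on 'a' 16→0 → fail=24;  out {4}∪∅={4}
  n26('aca'): parent n25 fail=7; on 'a' 7 → fail=8;  out ∅∪∅=∅
  n30('aab'): parent n29 fail=24; on 'b' 24→0 → fail=16;  out ∅∪∅=∅
  n4('dbba'): parent n3 fail=22; on 'a' 22 → fail=23;  out ∅∪{4}={4}
  n10('caaa'): parent n9 fail=29; on 'a' 29→24 → fail=29;  out ∅∪∅=∅
  n14('daba'): parent n13 fail=16; on 'a' 16→0 → fail=24;  out ∅∪∅=∅
  n19('bdab'): parent n18 fail=12; on 'b' 12 → fail=13;  out ∅∪∅=∅
  n27('acaa'): parent n26 fail=8; on 'a' 8 → fail=9;  out ∅∪∅=∅
  n31('aabc'): parent n30 fail=16; on 'c' 16→0 → fail=7;  out ∅∪∅=∅
  n5('dbbab'): parent n4 fail=23; on 'b' 23→24→0 → fail=16;  out ∅∪∅=∅
  n11('caaac'): parent n10 fail=29; on 'c' 29→24 → fail=25;  out {1}∪∅={1}
  n15('dabad'): parent n14 fail=24; on 'd' 24→0 → fail=1;  out {2}∪∅={2}
  n20('bdabd'): parent n19 fail=13; on 'd' 13→16 → fail=17;  out ∅∪∅=∅
  n28('acaaa'): parent n27 fail=9; on 'a' 9 → fail=10;  out {5}∪∅={5}
  n32('aabcb'): parent n31 fail=7; on 'b' 7 → fail=33;  out {6}∪{7}={6,7}
  n6('dbbabc'): parent n5 fail=16; on 'c' 16→0 → fail=7;  out {0}∪∅={0}
  n21('bdabdb'): parent n20 fail=17; on 'b' 17→1 → fail=2;  out {3}∪∅={3}

Text stream:
[0] read 'b'  n0⇒n16
[1] read 'd'  n16⇒n17
[2] read 'a'  n17⇒n18
[3] read 'b'  n18⇒n19
[4] read 'd'  n19⇒n20
[5] read 'b'  n20⇒n21  → match P3@[0:5]
[6] read 'd'  n21⇒n17 (via fail)
[7] read 'c'  n17⇒n7 (via fail)
[8] read 'd'  n7⇒n1 (via fail)
[9] read 'd'  n1⇒n1 (via fail)
[10] read 'a'  n1⇒n12
[11] read 'b'  n12⇒n13
[12] read 'a'  n13⇒n14
[13] read 'd'  n14⇒n15  → match P2@[9:13]
[14] read 'd'  n15⇒n1 (via fail)
[15] read 'd'  n1⇒n1 (via fail)
[16] read 'b'  n1⇒n2
[17] read 'b'  n2⇒n3
[18] read 'a'  n3⇒n4  → match P4@[16:18]
[19] read 'b'  n4⇒n5
[20] read 'c'  n5⇒n6  → match P0@[15:20]
[21] read 'b'  n6⇒n33 (via fail)  → match P7@[20:21]
[22] read 'b'  n33⇒n22 (via fail)
[23] read 'a'  n22⇒n23  → match P4@[21:23]
[24] read 'c'  n23⇒n25 (via fail)
[25] read 'a'  n25⇒n26
[26] read 'a'  n26⇒n27
[27] read 'a'  n27⇒n28  → match P5@[23:27]
[28] read 'c'  n28⇒n11 (via fail)  → match P1@[24:28]
[29] read 'd'  n11⇒n1 (via fail)
[30] read 'd'  n1⇒n1 (via fail)
[31] read 'b'  n1⇒n2
[32] read 'b'  n2⇒n3
[33] read 'a'  n3⇒n4  → match P4@[31:33]
[34] read 'b'  n4⇒n5
[35] read 'c'  n5⇒n6  → match P0@[30:35]
[36] read 'c'  n6⇒n7 (via fail)
[37] read 'b'  n7⇒n33  → match P7@[36:37]
[38] read 'a'  n33⇒n24 (via fail)
[39] read 'a'  n24⇒n29
[40] read 'd'  n29⇒n1 (via fail)
[41] read 'd'  n1⇒n1 (via fail)
[42] read 'a'  n1⇒n12
[43] read 'b'  n12⇒n13
[44] read 'a'  n13⇒n14
[45] read 'd'  n14⇒n15  → match P2@[41:45]
[46] read 'c'  n15⇒n7 (via fail)
[47] read 'a'  n7⇒n8
[48] read 'a'  n8⇒n9
[49] read 'a'  n9⇒n10
[50] read 'c'  n10⇒n11  → match P1@[46:50]
[51] read 'd'  n11⇒n1 (via fail)
[52] read 'b'  n1⇒n2
[53] read 'b'  n2⇒n3
[54] read 'a'  n3⇒n4  → match P4@[52:54]
[55] read 'b'  n4⇒n5
[56] read 'c'  n5⇒n6  → match P0@[51:56]
[57] read 'b'  n6⇒n33 (via fail)  → match P7@[56:57]
[58] read 'a'  n33⇒n24 (via fail)
[59] read 'c'  n24⇒n25
[60] read 'a'  n25⇒n26
[61] read 'c'  n26⇒n25 (via fail)
[62] read 'c'  n25⇒n7 (via fail)
[63] read 'a'  n7⇒n8
[64] read 'b'  n8⇒n16 (via fail)
[65] read 'd'  n16⇒n17
[66] read 'a'  n17⇒n18
[67] read 'b'  n18⇒n19
[68] read 'd'  n19⇒n20
[69] read 'b'  n20⇒n21  → match P3@[64:69]
[70] read 'd'  n21⇒n17 (via fail)
[71] read 'a'  n17⇒n18
[72] read 'c'  n18⇒n25 (via fail)

Result: [[5,3],[13,2],[18,4],[20,0],[21,7],[23,4],[27,5],[28,1],[33,4],[35,0],[37,7],[45,2],[50,1],[54,4],[56,0],[57,7],[69,3]]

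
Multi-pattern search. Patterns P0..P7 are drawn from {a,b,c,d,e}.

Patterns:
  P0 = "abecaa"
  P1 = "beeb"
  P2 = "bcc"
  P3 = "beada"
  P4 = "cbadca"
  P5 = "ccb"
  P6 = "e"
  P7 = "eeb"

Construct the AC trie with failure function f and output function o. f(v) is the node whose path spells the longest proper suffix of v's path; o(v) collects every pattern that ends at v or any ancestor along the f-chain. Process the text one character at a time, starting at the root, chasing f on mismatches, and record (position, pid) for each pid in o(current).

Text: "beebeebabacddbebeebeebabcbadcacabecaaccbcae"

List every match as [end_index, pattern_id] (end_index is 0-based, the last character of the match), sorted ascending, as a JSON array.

Build:
Trie nodes:
  n0 'ε': a→1 b→7 c→16 e→24
  n1 'a': b→2
  n2 'ab': e→3
  n3 'abe': c→4
  n4 'abec': a→5
  n5 'abeca': a→6
  n6 'abecaa': ·  ←P0
  n7 'b': c→11 e→8
  n8 'be': a→13 e→9
  n9 'bee': b→10
  n10 'beeb': ·  ←P1
  n11 'bc': c→12
  n12 'bcc': ·  ←P2
  n13 'bea': d→14
  n14 'bead': a→15
  n15 'beada': ·  ←P3
  n16 'c': b→17 c→22
  n17 'cb': a→18
  n18 'cba': d→19
  n19 'cbad': c→20
  n20 'cbadc': a→21
  n21 'cbadca': ·  ←P4
  n22 'cc': b→23
  n23 'ccb': ·  ←P5
  n24 'e': e→25  ←P6
  n25 'ee': b→26
  n26 'eeb': ·  ←P7

Failure links (BFS by depth):
  fail(1) 'a': from fail(0)=0 chase 'a': 0 ⇒ 0;  out=∅∪out(0)=∅
  fail(7) 'b': from fail(0)=0 chase 'b': 0 ⇒ 0;  out=∅∪out(0)=∅
  fail(16) 'c': from fail(0)=0 chase 'c': 0 ⇒ 0;  out=∅∪out(0)=∅
  fail(24) 'e': from fail(0)=0 chase 'e': 0 ⇒ 0;  out={6}∪out(0)={6}
  fail(2) 'ab': from fail(1)=0 chase 'b': 0 ⇒ 7;  out=∅∪out(7)=∅
  fail(8) 'be': from fail(7)=0 chase 'e': 0 ⇒ 24;  out=∅∪out(24)={6}
  fail(11) 'bc': from fail(7)=0 chase 'c': 0 ⇒ 16;  out=∅∪out(16)=∅
  fail(17) 'cb': from fail(16)=0 chase 'b': 0 ⇒ 7;  out=∅∪out(7)=∅
  fail(22) 'cc': from fail(16)=0 chase 'c': 0 ⇒ 16;  out=∅∪out(16)=∅
  fail(25) 'ee': from fail(24)=0 chase 'e': 0 ⇒ 24;  out=∅∪out(24)={6}
  fail(3) 'abe': from fail(2)=7 chase 'e': 7 ⇒ 8;  out=∅∪out(8)={6}
  fail(9) 'bee': from fail(8)=24 chase 'e': 24 ⇒ 25;  out=∅∪out(25)={6}
  fail(12) 'bcc': from fail(11)=16 chase 'c': 16 ⇒ 22;  out={2}∪out(22)={2}
  fail(13) 'bea': from fail(8)=24 chase 'a': 24→0 ⇒ 1;  out=∅∪out(1)=∅
  fail(18) 'cba': from fail(17)=7 chase 'a': 7→0 ⇒ 1;  out=∅∪out(1)=∅
  fail(23) 'ccb': from fail(22)=16 chase 'b': 16 ⇒ 17;  out={5}∪out(17)={5}
  fail(26) 'eeb': from fail(25)=24 chase 'b': 24→0 ⇒ 7;  out={7}∪out(7)={7}
  fail(4) 'abec': from fail(3)=8 chase 'c': 8→24→0 ⇒ 16;  out=∅∪out(16)=∅
  fail(10) 'beeb': from fail(9)=25 chase 'b': 25 ⇒ 26;  out={1}∪out(26)={1,7}
  fail(14) 'bead': from fail(13)=1 chase 'd': 1→0 ⇒ 0;  out=∅∪out(0)=∅
  fail(19) 'cbad': from fail(18)=1 chase 'd': 1→0 ⇒ 0;  out=∅∪out(0)=∅
  fail(5) 'abeca': from fail(4)=16 chase 'a': 16→0 ⇒ 1;  out=∅∪out(1)=∅
  fail(15) 'beada': from fail(14)=0 chase 'a': 0 ⇒ 1;  out={3}∪out(1)={3}
  fail(20) 'cbadc': from fail(19)=0 chase 'c': 0 ⇒ 16;  out=∅∪out(16)=∅
  fail(6) 'abecaa': from fail(5)=1 chase 'a': 1→0 ⇒ 1;  out={0}∪out(1)={0}
  fail(21) 'cbadca': from fail(20)=16 chase 'a': 16→0 ⇒ 1;  out={4}∪out(1)={4}

Text stream:
pos 0 'b': at 7
pos 1 'e': at 8  → match P6@[1:1]
pos 2 'e': at 9  → match P6@[2:2]
pos 3 'b': at 10  → match P1@[0:3],P7@[1:3]
pos 4 'e': at 8 (fail-walked)  → match P6@[4:4]
pos 5 'e': at 9  → match P6@[5:5]
pos 6 'b': at 10  → match P1@[3:6],P7@[4:6]
pos 7 'a': at 1 (fail-walked)
pos 8 'b': at 2
pos 9 'a': at 1 (fail-walked)
pos 10 'c': at 16 (fail-walked)
pos 11 'd': at 0 (fail-walked)
pos 12 'd': at 0
pos 13 'b': at 7
pos 14 'e': at 8  → match P6@[14:14]
pos 15 'b': at 7 (fail-walked)
pos 16 'e': at 8  → match P6@[16:16]
pos 17 'e': at 9  → match P6@[17:17]
pos 18 'b': at 10  → match P1@[15:18],P7@[16:18]
pos 19 'e': at 8 (fail-walked)  → match P6@[19:19]
pos 20 'e': at 9  → match P6@[20:20]
pos 21 'b': at 10  → match P1@[18:21],P7@[19:21]
pos 22 'a': at 1 (fail-walked)
pos 23 'b': at 2
pos 24 'c': at 11 (fail-walked)
pos 25 'b': at 17 (fail-walked)
pos 26 'a': at 18
pos 27 'd': at 19
pos 28 'c': at 20
pos 29 'a': at 21  → match P4@[24:29]
pos 30 'c': at 16 (fail-walked)
pos 31 'a': at 1 (fail-walked)
pos 32 'b': at 2
pos 33 'e': at 3  → match P6@[33:33]
pos 34 'c': at 4
pos 35 'a': at 5
pos 36 'a': at 6  → match P0@[31:36]
pos 37 'c': at 16 (fail-walked)
pos 38 'c': at 22
pos 39 'b': at 23  → match P5@[37:39]
pos 40 'c': at 11 (fail-walked)
pos 41 'a': at 1 (fail-walked)
pos 42 'e': at 24 (fail-walked)  → match P6@[42:42]

All matches (sorted): [[1,6],[2,6],[3,1],[3,7],[4,6],[5,6],[6,1],[6,7],[14,6],[16,6],[17,6],[18,1],[18,7],[19,6],[20,6],[21,1],[21,7],[29,4],[33,6],[36,0],[39,5],[42,6]]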